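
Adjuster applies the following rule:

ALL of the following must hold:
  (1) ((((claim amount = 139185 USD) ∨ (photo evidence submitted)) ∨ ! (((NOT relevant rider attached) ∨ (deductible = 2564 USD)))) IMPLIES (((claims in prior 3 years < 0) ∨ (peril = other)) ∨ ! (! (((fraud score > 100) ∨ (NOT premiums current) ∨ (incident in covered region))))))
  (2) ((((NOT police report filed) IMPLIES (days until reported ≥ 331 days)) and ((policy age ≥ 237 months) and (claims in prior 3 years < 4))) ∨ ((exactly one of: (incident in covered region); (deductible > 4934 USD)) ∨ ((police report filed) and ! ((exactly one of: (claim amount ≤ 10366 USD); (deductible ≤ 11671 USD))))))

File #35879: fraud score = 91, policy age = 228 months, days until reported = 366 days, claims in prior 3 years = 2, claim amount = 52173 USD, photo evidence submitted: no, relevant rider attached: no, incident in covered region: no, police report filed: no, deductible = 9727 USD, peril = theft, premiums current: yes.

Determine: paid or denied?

Atomic conditions:
  claim amount = 139185 USD: 52173 == 139185 is false
  photo evidence submitted: no → false
  NOT relevant rider attached: no → true
  deductible = 2564 USD: 9727 == 2564 is false
  claims in prior 3 years < 0: 2 < 0 is false
  peril = other: theft == other is false
  fraud score > 100: 91 > 100 is false
  NOT premiums current: yes → false
  incident in covered region: no → false
  NOT police report filed: no → true
  days until reported ≥ 331 days: 366 ≥ 331 is true
  policy age ≥ 237 months: 228 ≥ 237 is false
  claims in prior 3 years < 4: 2 < 4 is true
  deductible > 4934 USD: 9727 > 4934 is true
  police report filed: no → false
  claim amount ≤ 10366 USD: 52173 ≤ 10366 is false
  deductible ≤ 11671 USD: 9727 ≤ 11671 is true
Combine:
[1.1.1] false OR false = false
[1.1.2.1] true OR false = true
[1.1.2] NOT true = false
[1.1] false OR false = false
[1.2.1] false OR false = false
[1.2.2.1.1] false OR false OR false = false
[1.2.2.1] NOT false = true
[1.2.2] NOT true = false
[1.2] false OR false = false
[1] false → false (antecedent false ⇒ implication holds) = true
[2.1.1] true → true = true
[2.1.2] false AND true = false
[2.1] true AND false = false
[2.2.1] exactly-one(false, true) = true
[2.2.2.2.1] exactly-one(false, true) = true
[2.2.2.2] NOT true = false
[2.2.2] false AND false = false
[2.2] true OR false = true
[2] false OR true = true
[root] true AND true = true
Overall: true → paid

Paid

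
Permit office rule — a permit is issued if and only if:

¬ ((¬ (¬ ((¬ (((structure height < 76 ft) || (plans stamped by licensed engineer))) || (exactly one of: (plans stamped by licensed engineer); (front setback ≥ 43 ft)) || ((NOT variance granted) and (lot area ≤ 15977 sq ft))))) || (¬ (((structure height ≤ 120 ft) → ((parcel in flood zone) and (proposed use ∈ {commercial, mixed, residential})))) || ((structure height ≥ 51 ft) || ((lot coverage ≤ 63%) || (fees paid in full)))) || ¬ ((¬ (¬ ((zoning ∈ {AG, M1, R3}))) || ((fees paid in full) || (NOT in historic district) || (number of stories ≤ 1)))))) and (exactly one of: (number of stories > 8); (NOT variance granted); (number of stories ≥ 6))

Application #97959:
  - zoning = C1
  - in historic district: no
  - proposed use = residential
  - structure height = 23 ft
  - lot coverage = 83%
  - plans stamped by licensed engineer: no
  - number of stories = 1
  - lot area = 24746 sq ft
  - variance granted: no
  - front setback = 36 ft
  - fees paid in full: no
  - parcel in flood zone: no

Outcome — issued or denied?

Atomic conditions:
  structure height < 76 ft: 23 < 76 is true
  plans stamped by licensed engineer: no → false
  front setback ≥ 43 ft: 36 ≥ 43 is false
  NOT variance granted: no → true
  lot area ≤ 15977 sq ft: 24746 ≤ 15977 is false
  structure height ≤ 120 ft: 23 ≤ 120 is true
  parcel in flood zone: no → false
  proposed use ∈ {commercial, mixed, residential}: residential is in the set → true
  structure height ≥ 51 ft: 23 ≥ 51 is false
  lot coverage ≤ 63%: 83 ≤ 63 is false
  fees paid in full: no → false
  zoning ∈ {AG, M1, R3}: C1 is not in the set → false
  NOT in historic district: no → true
  number of stories ≤ 1: 1 ≤ 1 is true
  number of stories > 8: 1 > 8 is false
  number of stories ≥ 6: 1 ≥ 6 is false
Combine:
[1.1.1.1.1.1.1] true OR false = true
[1.1.1.1.1.1] NOT true = false
[1.1.1.1.1.2] exactly-one(false, false) = false
[1.1.1.1.1.3] true AND false = false
[1.1.1.1.1] false OR false OR false = false
[1.1.1.1] NOT false = true
[1.1.1] NOT true = false
[1.1.2.1.1.2] false AND true = false
[1.1.2.1.1] true → false = false
[1.1.2.1] NOT false = true
[1.1.2.2.2] false OR false = false
[1.1.2.2] false OR false = false
[1.1.2] true OR false = true
[1.1.3.1.1.1] NOT false = true
[1.1.3.1.1] NOT true = false
[1.1.3.1.2] false OR true OR true = true
[1.1.3.1] false OR true = true
[1.1.3] NOT true = false
[1.1] false OR true OR false = true
[1] NOT true = false
[2] exactly-one(false, true, false) = true
[root] false AND true = false
Overall: false → denied

Denied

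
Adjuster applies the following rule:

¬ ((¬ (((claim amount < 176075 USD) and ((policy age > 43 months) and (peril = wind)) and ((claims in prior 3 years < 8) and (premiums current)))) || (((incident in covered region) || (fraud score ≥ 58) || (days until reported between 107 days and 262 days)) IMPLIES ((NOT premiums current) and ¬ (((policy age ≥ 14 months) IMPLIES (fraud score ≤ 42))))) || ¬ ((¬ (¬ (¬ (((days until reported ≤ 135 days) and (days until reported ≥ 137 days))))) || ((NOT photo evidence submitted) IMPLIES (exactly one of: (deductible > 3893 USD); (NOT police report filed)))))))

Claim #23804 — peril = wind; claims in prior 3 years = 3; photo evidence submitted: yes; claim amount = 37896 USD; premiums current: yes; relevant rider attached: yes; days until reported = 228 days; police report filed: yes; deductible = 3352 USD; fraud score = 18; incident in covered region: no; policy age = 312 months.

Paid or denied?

Atomic conditions:
  claim amount < 176075 USD: 37896 < 176075 is true
  policy age > 43 months: 312 > 43 is true
  peril = wind: wind == wind is true
  claims in prior 3 years < 8: 3 < 8 is true
  premiums current: yes → true
  incident in covered region: no → false
  fraud score ≥ 58: 18 ≥ 58 is false
  days until reported between 107 days and 262 days: 228 in [107, 262] is true
  NOT premiums current: yes → false
  policy age ≥ 14 months: 312 ≥ 14 is true
  fraud score ≤ 42: 18 ≤ 42 is true
  days until reported ≤ 135 days: 228 ≤ 135 is false
  days until reported ≥ 137 days: 228 ≥ 137 is true
  NOT photo evidence submitted: yes → false
  deductible > 3893 USD: 3352 > 3893 is false
  NOT police report filed: yes → false
Combine:
[1.1.1.2] true AND true = true
[1.1.1.3] true AND true = true
[1.1.1] true AND true AND true = true
[1.1] NOT true = false
[1.2.1] false OR false OR true = true
[1.2.2.2.1] true → true = true
[1.2.2.2] NOT true = false
[1.2.2] false AND false = false
[1.2] true → false = false
[1.3.1.1.1.1.1] false AND true = false
[1.3.1.1.1.1] NOT false = true
[1.3.1.1.1] NOT true = false
[1.3.1.1] NOT false = true
[1.3.1.2.2] exactly-one(false, false) = false
[1.3.1.2] false → false (antecedent false ⇒ implication holds) = true
[1.3.1] true OR true = true
[1.3] NOT true = false
[1] false OR false OR false = false
[root] NOT false = true
Overall: true → paid

Paid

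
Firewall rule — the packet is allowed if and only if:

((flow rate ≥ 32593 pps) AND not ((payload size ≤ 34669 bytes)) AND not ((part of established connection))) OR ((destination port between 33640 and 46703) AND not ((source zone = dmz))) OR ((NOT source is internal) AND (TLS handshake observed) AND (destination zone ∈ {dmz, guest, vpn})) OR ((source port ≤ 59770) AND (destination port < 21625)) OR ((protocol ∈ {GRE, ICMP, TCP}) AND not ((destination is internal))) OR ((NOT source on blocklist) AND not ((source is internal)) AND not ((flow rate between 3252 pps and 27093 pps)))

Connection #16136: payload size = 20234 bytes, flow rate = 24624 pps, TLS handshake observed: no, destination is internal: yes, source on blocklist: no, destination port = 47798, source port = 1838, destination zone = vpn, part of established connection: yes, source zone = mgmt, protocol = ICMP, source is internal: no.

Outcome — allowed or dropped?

Atomic conditions:
  flow rate ≥ 32593 pps: 24624 ≥ 32593 is false
  payload size ≤ 34669 bytes: 20234 ≤ 34669 is true
  part of established connection: yes → true
  destination port between 33640 and 46703: 47798 in [33640, 46703] is false
  source zone = dmz: mgmt == dmz is false
  NOT source is internal: no → true
  TLS handshake observed: no → false
  destination zone ∈ {dmz, guest, vpn}: vpn is in the set → true
  source port ≤ 59770: 1838 ≤ 59770 is true
  destination port < 21625: 47798 < 21625 is false
  protocol ∈ {GRE, ICMP, TCP}: ICMP is in the set → true
  destination is internal: yes → true
  NOT source on blocklist: no → true
  source is internal: no → false
  flow rate between 3252 pps and 27093 pps: 24624 in [3252, 27093] is true
Combine:
[1.2] NOT true = false
[1.3] NOT true = false
[1] false AND false AND false = false
[2.2] NOT false = true
[2] false AND true = false
[3] true AND false AND true = false
[4] true AND false = false
[5.2] NOT true = false
[5] true AND false = false
[6.2] NOT false = true
[6.3] NOT true = false
[6] true AND true AND false = false
[root] false OR false OR false OR false OR false OR false = false
Overall: false → dropped

Dropped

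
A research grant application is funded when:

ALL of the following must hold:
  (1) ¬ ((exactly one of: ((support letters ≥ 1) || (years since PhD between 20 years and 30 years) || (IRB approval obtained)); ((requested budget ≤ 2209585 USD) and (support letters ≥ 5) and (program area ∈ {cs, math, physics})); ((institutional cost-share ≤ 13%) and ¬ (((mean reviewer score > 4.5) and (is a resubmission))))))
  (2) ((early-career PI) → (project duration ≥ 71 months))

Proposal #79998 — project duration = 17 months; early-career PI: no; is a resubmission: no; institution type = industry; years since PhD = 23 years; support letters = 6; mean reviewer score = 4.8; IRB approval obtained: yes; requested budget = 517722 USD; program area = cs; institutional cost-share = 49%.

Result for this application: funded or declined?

Funded

Atomic conditions:
  support letters ≥ 1: 6 ≥ 1 is true
  years since PhD between 20 years and 30 years: 23 in [20, 30] is true
  IRB approval obtained: yes → true
  requested budget ≤ 2209585 USD: 517722 ≤ 2209585 is true
  support letters ≥ 5: 6 ≥ 5 is true
  program area ∈ {cs, math, physics}: cs is in the set → true
  institutional cost-share ≤ 13%: 49 ≤ 13 is false
  mean reviewer score > 4.5: 4.8 > 4.5 is true
  is a resubmission: no → false
  early-career PI: no → false
  project duration ≥ 71 months: 17 ≥ 71 is false
Combine:
[1.1.1] true OR true OR true = true
[1.1.2] true AND true AND true = true
[1.1.3.2.1] true AND false = false
[1.1.3.2] NOT false = true
[1.1.3] false AND true = false
[1.1] exactly-one(true, true, false) = false
[1] NOT false = true
[2] false → false (antecedent false ⇒ implication holds) = true
[root] true AND true = true
Overall: true → funded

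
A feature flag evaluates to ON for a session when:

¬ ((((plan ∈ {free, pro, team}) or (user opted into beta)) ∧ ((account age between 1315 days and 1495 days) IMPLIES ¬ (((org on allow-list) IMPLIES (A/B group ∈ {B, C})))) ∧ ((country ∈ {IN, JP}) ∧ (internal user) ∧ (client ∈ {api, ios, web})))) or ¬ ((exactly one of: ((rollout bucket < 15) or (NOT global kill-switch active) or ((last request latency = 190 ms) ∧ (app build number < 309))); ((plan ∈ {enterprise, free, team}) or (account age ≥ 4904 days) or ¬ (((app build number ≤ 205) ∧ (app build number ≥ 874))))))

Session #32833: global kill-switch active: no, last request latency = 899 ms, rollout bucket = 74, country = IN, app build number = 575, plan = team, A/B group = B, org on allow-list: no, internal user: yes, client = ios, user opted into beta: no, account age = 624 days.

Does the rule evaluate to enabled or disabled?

Enabled

Atomic conditions:
  plan ∈ {free, pro, team}: team is in the set → true
  user opted into beta: no → false
  account age between 1315 days and 1495 days: 624 in [1315, 1495] is false
  org on allow-list: no → false
  A/B group ∈ {B, C}: B is in the set → true
  country ∈ {IN, JP}: IN is in the set → true
  internal user: yes → true
  client ∈ {api, ios, web}: ios is in the set → true
  rollout bucket < 15: 74 < 15 is false
  NOT global kill-switch active: no → true
  last request latency = 190 ms: 899 == 190 is false
  app build number < 309: 575 < 309 is false
  plan ∈ {enterprise, free, team}: team is in the set → true
  account age ≥ 4904 days: 624 ≥ 4904 is false
  app build number ≤ 205: 575 ≤ 205 is false
  app build number ≥ 874: 575 ≥ 874 is false
Combine:
[1.1.1] true OR false = true
[1.1.2.2.1] false → true (antecedent false ⇒ implication holds) = true
[1.1.2.2] NOT true = false
[1.1.2] false → false (antecedent false ⇒ implication holds) = true
[1.1.3] true AND true AND true = true
[1.1] true AND true AND true = true
[1] NOT true = false
[2.1.1.3] false AND false = false
[2.1.1] false OR true OR false = true
[2.1.2.3.1] false AND false = false
[2.1.2.3] NOT false = true
[2.1.2] true OR false OR true = true
[2.1] exactly-one(true, true) = false
[2] NOT false = true
[root] false OR true = true
Overall: true → enabled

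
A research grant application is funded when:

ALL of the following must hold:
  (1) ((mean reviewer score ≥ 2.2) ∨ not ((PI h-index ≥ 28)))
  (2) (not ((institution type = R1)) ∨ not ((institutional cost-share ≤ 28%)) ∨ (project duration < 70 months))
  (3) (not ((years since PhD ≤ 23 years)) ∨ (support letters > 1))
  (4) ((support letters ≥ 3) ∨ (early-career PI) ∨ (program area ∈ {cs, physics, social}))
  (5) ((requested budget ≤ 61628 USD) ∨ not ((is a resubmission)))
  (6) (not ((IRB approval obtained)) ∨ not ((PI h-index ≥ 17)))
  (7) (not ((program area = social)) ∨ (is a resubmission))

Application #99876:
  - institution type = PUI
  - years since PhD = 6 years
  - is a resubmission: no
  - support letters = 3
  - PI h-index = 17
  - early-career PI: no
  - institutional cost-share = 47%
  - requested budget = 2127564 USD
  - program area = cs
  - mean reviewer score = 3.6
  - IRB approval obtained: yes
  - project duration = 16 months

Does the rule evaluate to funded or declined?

Declined

Atomic conditions:
  mean reviewer score ≥ 2.2: 3.6 ≥ 2.2 is true
  PI h-index ≥ 28: 17 ≥ 28 is false
  institution type = R1: PUI == R1 is false
  institutional cost-share ≤ 28%: 47 ≤ 28 is false
  project duration < 70 months: 16 < 70 is true
  years since PhD ≤ 23 years: 6 ≤ 23 is true
  support letters > 1: 3 > 1 is true
  support letters ≥ 3: 3 ≥ 3 is true
  early-career PI: no → false
  program area ∈ {cs, physics, social}: cs is in the set → true
  requested budget ≤ 61628 USD: 2127564 ≤ 61628 is false
  is a resubmission: no → false
  IRB approval obtained: yes → true
  PI h-index ≥ 17: 17 ≥ 17 is true
  program area = social: cs == social is false
Combine:
[1.2] NOT false = true
[1] true OR true = true
[2.1] NOT false = true
[2.2] NOT false = true
[2] true OR true OR true = true
[3.1] NOT true = false
[3] false OR true = true
[4] true OR false OR true = true
[5.2] NOT false = true
[5] false OR true = true
[6.1] NOT true = false
[6.2] NOT true = false
[6] false OR false = false
[7.1] NOT false = true
[7] true OR false = true
[root] true AND true AND true AND true AND true AND false AND true = false
Overall: false → declined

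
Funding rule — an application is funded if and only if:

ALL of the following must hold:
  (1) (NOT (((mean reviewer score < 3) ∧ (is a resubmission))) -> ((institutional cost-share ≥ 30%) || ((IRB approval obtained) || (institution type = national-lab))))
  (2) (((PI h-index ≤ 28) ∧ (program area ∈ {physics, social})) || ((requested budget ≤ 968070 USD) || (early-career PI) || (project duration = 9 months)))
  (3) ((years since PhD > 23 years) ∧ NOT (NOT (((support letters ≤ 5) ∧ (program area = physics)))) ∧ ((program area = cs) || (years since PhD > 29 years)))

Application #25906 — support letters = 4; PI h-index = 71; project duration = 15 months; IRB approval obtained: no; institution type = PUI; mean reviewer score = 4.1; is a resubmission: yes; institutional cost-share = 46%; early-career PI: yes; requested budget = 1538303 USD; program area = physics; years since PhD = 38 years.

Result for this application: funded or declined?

Funded

Atomic conditions:
  mean reviewer score < 3: 4.1 < 3 is false
  is a resubmission: yes → true
  institutional cost-share ≥ 30%: 46 ≥ 30 is true
  IRB approval obtained: no → false
  institution type = national-lab: PUI == national-lab is false
  PI h-index ≤ 28: 71 ≤ 28 is false
  program area ∈ {physics, social}: physics is in the set → true
  requested budget ≤ 968070 USD: 1538303 ≤ 968070 is false
  early-career PI: yes → true
  project duration = 9 months: 15 == 9 is false
  years since PhD > 23 years: 38 > 23 is true
  support letters ≤ 5: 4 ≤ 5 is true
  program area = physics: physics == physics is true
  program area = cs: physics == cs is false
  years since PhD > 29 years: 38 > 29 is true
Combine:
[1.1.1] false AND true = false
[1.1] NOT false = true
[1.2.2] false OR false = false
[1.2] true OR false = true
[1] true → true = true
[2.1] false AND true = false
[2.2] false OR true OR false = true
[2] false OR true = true
[3.2.1.1] true AND true = true
[3.2.1] NOT true = false
[3.2] NOT false = true
[3.3] false OR true = true
[3] true AND true AND true = true
[root] true AND true AND true = true
Overall: true → funded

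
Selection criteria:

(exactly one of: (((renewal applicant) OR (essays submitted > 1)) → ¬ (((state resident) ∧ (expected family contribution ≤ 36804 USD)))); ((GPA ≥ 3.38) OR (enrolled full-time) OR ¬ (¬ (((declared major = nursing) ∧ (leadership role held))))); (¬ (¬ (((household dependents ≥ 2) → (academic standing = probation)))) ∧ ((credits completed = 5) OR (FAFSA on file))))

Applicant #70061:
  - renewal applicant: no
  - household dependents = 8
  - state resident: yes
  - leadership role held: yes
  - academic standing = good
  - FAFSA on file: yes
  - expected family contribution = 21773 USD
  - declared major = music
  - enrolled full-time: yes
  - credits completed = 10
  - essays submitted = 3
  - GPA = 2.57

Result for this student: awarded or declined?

Atomic conditions:
  renewal applicant: no → false
  essays submitted > 1: 3 > 1 is true
  state resident: yes → true
  expected family contribution ≤ 36804 USD: 21773 ≤ 36804 is true
  GPA ≥ 3.38: 2.57 ≥ 3.38 is false
  enrolled full-time: yes → true
  declared major = nursing: music == nursing is false
  leadership role held: yes → true
  household dependents ≥ 2: 8 ≥ 2 is true
  academic standing = probation: good == probation is false
  credits completed = 5: 10 == 5 is false
  FAFSA on file: yes → true
Combine:
[1.1] false OR true = true
[1.2.1] true AND true = true
[1.2] NOT true = false
[1] true → false = false
[2.3.1.1] false AND true = false
[2.3.1] NOT false = true
[2.3] NOT true = false
[2] false OR true OR false = true
[3.1.1.1] true → false = false
[3.1.1] NOT false = true
[3.1] NOT true = false
[3.2] false OR true = true
[3] false AND true = false
[root] exactly-one(false, true, false) = true
Overall: true → awarded

Awarded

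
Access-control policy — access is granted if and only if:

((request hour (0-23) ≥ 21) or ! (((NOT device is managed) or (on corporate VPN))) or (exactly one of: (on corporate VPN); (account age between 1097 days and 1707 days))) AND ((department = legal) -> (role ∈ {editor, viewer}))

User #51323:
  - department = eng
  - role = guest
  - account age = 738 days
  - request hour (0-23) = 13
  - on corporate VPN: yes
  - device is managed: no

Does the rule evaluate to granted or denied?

Atomic conditions:
  request hour (0-23) ≥ 21: 13 ≥ 21 is false
  NOT device is managed: no → true
  on corporate VPN: yes → true
  account age between 1097 days and 1707 days: 738 in [1097, 1707] is false
  department = legal: eng == legal is false
  role ∈ {editor, viewer}: guest is not in the set → false
Combine:
[1.2.1] true OR true = true
[1.2] NOT true = false
[1.3] exactly-one(true, false) = true
[1] false OR false OR true = true
[2] false → false (antecedent false ⇒ implication holds) = true
[root] true AND true = true
Overall: true → granted

Granted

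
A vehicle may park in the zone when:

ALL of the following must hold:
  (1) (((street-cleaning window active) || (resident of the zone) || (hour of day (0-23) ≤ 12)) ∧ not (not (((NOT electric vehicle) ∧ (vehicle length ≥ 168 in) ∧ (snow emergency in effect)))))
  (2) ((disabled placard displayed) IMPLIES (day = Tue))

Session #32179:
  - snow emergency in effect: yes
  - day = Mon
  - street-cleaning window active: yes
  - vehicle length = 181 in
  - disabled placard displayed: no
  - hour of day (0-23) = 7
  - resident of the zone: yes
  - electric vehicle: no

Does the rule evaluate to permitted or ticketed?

Permitted

Atomic conditions:
  street-cleaning window active: yes → true
  resident of the zone: yes → true
  hour of day (0-23) ≤ 12: 7 ≤ 12 is true
  NOT electric vehicle: no → true
  vehicle length ≥ 168 in: 181 ≥ 168 is true
  snow emergency in effect: yes → true
  disabled placard displayed: no → false
  day = Tue: Mon == Tue is false
Combine:
[1.1] true OR true OR true = true
[1.2.1.1] true AND true AND true = true
[1.2.1] NOT true = false
[1.2] NOT false = true
[1] true AND true = true
[2] false → false (antecedent false ⇒ implication holds) = true
[root] true AND true = true
Overall: true → permitted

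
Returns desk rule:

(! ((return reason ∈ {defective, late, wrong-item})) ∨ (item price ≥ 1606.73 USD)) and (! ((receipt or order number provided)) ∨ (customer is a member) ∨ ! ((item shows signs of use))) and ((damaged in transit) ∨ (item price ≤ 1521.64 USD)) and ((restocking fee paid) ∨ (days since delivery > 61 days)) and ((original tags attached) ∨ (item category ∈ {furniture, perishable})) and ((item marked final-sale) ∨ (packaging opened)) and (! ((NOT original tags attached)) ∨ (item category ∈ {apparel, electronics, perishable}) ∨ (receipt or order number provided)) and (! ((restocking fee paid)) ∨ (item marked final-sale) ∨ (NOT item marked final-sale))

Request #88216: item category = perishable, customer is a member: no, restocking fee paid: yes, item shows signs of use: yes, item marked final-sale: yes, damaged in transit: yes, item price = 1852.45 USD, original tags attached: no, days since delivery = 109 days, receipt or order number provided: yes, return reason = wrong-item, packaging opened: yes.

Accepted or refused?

Atomic conditions:
  return reason ∈ {defective, late, wrong-item}: wrong-item is in the set → true
  item price ≥ 1606.73 USD: 1852.45 ≥ 1606.73 is true
  receipt or order number provided: yes → true
  customer is a member: no → false
  item shows signs of use: yes → true
  damaged in transit: yes → true
  item price ≤ 1521.64 USD: 1852.45 ≤ 1521.64 is false
  restocking fee paid: yes → true
  days since delivery > 61 days: 109 > 61 is true
  original tags attached: no → false
  item category ∈ {furniture, perishable}: perishable is in the set → true
  item marked final-sale: yes → true
  packaging opened: yes → true
  NOT original tags attached: no → true
  item category ∈ {apparel, electronics, perishable}: perishable is in the set → true
  NOT item marked final-sale: yes → false
Combine:
[1.1] NOT true = false
[1] false OR true = true
[2.1] NOT true = false
[2.3] NOT true = false
[2] false OR false OR false = false
[3] true OR false = true
[4] true OR true = true
[5] false OR true = true
[6] true OR true = true
[7.1] NOT true = false
[7] false OR true OR true = true
[8.1] NOT true = false
[8] false OR true OR false = true
[root] true AND false AND true AND true AND true AND true AND true AND true = false
Overall: false → refused

Refused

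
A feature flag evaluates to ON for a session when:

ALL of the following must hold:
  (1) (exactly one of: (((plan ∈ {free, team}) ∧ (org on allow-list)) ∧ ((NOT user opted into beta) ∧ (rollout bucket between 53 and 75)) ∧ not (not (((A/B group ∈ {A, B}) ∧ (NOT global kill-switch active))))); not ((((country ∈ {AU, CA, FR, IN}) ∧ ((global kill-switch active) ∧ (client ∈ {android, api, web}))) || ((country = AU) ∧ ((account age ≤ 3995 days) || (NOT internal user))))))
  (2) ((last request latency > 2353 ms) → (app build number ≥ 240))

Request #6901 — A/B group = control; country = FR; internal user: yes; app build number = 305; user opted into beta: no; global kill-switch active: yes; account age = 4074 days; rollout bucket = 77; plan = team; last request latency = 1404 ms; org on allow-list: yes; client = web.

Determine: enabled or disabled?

Disabled

Atomic conditions:
  plan ∈ {free, team}: team is in the set → true
  org on allow-list: yes → true
  NOT user opted into beta: no → true
  rollout bucket between 53 and 75: 77 in [53, 75] is false
  A/B group ∈ {A, B}: control is not in the set → false
  NOT global kill-switch active: yes → false
  country ∈ {AU, CA, FR, IN}: FR is in the set → true
  global kill-switch active: yes → true
  client ∈ {android, api, web}: web is in the set → true
  country = AU: FR == AU is false
  account age ≤ 3995 days: 4074 ≤ 3995 is false
  NOT internal user: yes → false
  last request latency > 2353 ms: 1404 > 2353 is false
  app build number ≥ 240: 305 ≥ 240 is true
Combine:
[1.1.1] true AND true = true
[1.1.2] true AND false = false
[1.1.3.1.1] false AND false = false
[1.1.3.1] NOT false = true
[1.1.3] NOT true = false
[1.1] true AND false AND false = false
[1.2.1.1.2] true AND true = true
[1.2.1.1] true AND true = true
[1.2.1.2.2] false OR false = false
[1.2.1.2] false AND false = false
[1.2.1] true OR false = true
[1.2] NOT true = false
[1] exactly-one(false, false) = false
[2] false → true (antecedent false ⇒ implication holds) = true
[root] false AND true = false
Overall: false → disabled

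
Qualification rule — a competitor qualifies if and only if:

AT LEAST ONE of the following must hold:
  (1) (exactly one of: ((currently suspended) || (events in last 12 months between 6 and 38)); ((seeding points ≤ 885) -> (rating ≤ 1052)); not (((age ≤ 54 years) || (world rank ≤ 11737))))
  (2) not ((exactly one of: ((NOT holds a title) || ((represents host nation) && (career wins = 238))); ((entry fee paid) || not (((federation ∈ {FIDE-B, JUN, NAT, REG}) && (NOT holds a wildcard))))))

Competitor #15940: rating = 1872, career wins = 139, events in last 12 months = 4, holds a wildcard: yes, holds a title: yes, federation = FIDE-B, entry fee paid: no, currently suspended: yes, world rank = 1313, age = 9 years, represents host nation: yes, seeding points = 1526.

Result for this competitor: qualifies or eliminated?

Atomic conditions:
  currently suspended: yes → true
  events in last 12 months between 6 and 38: 4 in [6, 38] is false
  seeding points ≤ 885: 1526 ≤ 885 is false
  rating ≤ 1052: 1872 ≤ 1052 is false
  age ≤ 54 years: 9 ≤ 54 is true
  world rank ≤ 11737: 1313 ≤ 11737 is true
  NOT holds a title: yes → false
  represents host nation: yes → true
  career wins = 238: 139 == 238 is false
  entry fee paid: no → false
  federation ∈ {FIDE-B, JUN, NAT, REG}: FIDE-B is in the set → true
  NOT holds a wildcard: yes → false
Combine:
[1.1] true OR false = true
[1.2] false → false (antecedent false ⇒ implication holds) = true
[1.3.1] true OR true = true
[1.3] NOT true = false
[1] exactly-one(true, true, false) = false
[2.1.1.2] true AND false = false
[2.1.1] false OR false = false
[2.1.2.2.1] true AND false = false
[2.1.2.2] NOT false = true
[2.1.2] false OR true = true
[2.1] exactly-one(false, true) = true
[2] NOT true = false
[root] false OR false = false
Overall: false → eliminated

Eliminated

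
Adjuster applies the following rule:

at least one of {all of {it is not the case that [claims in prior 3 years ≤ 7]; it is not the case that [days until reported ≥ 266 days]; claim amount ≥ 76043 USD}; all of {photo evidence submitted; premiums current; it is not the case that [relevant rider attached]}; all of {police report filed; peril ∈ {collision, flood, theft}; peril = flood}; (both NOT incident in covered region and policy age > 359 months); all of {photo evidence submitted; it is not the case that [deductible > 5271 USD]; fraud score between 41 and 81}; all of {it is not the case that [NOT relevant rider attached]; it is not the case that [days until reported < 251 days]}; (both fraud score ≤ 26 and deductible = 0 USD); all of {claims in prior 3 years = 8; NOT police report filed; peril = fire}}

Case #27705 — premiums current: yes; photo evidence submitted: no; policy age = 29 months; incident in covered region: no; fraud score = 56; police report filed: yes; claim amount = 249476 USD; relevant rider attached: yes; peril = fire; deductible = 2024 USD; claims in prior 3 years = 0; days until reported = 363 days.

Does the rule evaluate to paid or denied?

Atomic conditions:
  claims in prior 3 years ≤ 7: 0 ≤ 7 is true
  days until reported ≥ 266 days: 363 ≥ 266 is true
  claim amount ≥ 76043 USD: 249476 ≥ 76043 is true
  photo evidence submitted: no → false
  premiums current: yes → true
  relevant rider attached: yes → true
  police report filed: yes → true
  peril ∈ {collision, flood, theft}: fire is not in the set → false
  peril = flood: fire == flood is false
  NOT incident in covered region: no → true
  policy age > 359 months: 29 > 359 is false
  deductible > 5271 USD: 2024 > 5271 is false
  fraud score between 41 and 81: 56 in [41, 81] is true
  NOT relevant rider attached: yes → false
  days until reported < 251 days: 363 < 251 is false
  fraud score ≤ 26: 56 ≤ 26 is false
  deductible = 0 USD: 2024 == 0 is false
  claims in prior 3 years = 8: 0 == 8 is false
  NOT police report filed: yes → false
  peril = fire: fire == fire is true
Combine:
[1.1] NOT true = false
[1.2] NOT true = false
[1] false AND false AND true = false
[2.3] NOT true = false
[2] false AND true AND false = false
[3] true AND false AND false = false
[4] true AND false = false
[5.2] NOT false = true
[5] false AND true AND true = false
[6.1] NOT false = true
[6.2] NOT false = true
[6] true AND true = true
[7] false AND false = false
[8] false AND false AND true = false
[root] false OR false OR false OR false OR false OR true OR false OR false = true
Overall: true → paid

Paid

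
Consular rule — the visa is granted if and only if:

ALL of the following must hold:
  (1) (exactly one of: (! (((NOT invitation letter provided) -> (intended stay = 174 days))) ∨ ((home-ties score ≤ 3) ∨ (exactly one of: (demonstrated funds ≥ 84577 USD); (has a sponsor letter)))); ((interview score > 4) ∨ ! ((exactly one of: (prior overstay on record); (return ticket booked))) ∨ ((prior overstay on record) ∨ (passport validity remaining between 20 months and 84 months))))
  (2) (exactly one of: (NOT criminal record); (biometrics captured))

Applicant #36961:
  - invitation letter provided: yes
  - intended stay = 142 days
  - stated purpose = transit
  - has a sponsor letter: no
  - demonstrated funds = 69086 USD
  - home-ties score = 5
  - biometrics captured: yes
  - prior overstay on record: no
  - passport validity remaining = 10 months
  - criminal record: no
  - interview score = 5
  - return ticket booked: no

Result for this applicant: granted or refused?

Refused

Atomic conditions:
  NOT invitation letter provided: yes → false
  intended stay = 174 days: 142 == 174 is false
  home-ties score ≤ 3: 5 ≤ 3 is false
  demonstrated funds ≥ 84577 USD: 69086 ≥ 84577 is false
  has a sponsor letter: no → false
  interview score > 4: 5 > 4 is true
  prior overstay on record: no → false
  return ticket booked: no → false
  passport validity remaining between 20 months and 84 months: 10 in [20, 84] is false
  NOT criminal record: no → true
  biometrics captured: yes → true
Combine:
[1.1.1.1] false → false (antecedent false ⇒ implication holds) = true
[1.1.1] NOT true = false
[1.1.2.2] exactly-one(false, false) = false
[1.1.2] false OR false = false
[1.1] false OR false = false
[1.2.2.1] exactly-one(false, false) = false
[1.2.2] NOT false = true
[1.2.3] false OR false = false
[1.2] true OR true OR false = true
[1] exactly-one(false, true) = true
[2] exactly-one(true, true) = false
[root] true AND false = false
Overall: false → refused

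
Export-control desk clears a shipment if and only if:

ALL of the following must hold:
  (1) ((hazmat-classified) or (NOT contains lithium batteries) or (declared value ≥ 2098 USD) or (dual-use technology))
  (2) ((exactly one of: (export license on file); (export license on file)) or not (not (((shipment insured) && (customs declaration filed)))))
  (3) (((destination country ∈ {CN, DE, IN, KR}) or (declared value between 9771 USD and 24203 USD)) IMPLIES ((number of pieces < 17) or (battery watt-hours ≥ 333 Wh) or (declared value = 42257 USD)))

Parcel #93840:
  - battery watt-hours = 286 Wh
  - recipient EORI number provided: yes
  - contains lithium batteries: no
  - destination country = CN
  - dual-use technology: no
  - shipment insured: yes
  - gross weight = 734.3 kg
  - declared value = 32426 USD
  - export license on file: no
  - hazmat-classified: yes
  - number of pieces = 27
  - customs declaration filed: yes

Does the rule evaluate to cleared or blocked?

Atomic conditions:
  hazmat-classified: yes → true
  NOT contains lithium batteries: no → true
  declared value ≥ 2098 USD: 32426 ≥ 2098 is true
  dual-use technology: no → false
  export license on file: no → false
  shipment insured: yes → true
  customs declaration filed: yes → true
  destination country ∈ {CN, DE, IN, KR}: CN is in the set → true
  declared value between 9771 USD and 24203 USD: 32426 in [9771, 24203] is false
  number of pieces < 17: 27 < 17 is false
  battery watt-hours ≥ 333 Wh: 286 ≥ 333 is false
  declared value = 42257 USD: 32426 == 42257 is false
Combine:
[1] true OR true OR true OR false = true
[2.1] exactly-one(false, false) = false
[2.2.1.1] true AND true = true
[2.2.1] NOT true = false
[2.2] NOT false = true
[2] false OR true = true
[3.1] true OR false = true
[3.2] false OR false OR false = false
[3] true → false = false
[root] true AND true AND false = false
Overall: false → blocked

Blocked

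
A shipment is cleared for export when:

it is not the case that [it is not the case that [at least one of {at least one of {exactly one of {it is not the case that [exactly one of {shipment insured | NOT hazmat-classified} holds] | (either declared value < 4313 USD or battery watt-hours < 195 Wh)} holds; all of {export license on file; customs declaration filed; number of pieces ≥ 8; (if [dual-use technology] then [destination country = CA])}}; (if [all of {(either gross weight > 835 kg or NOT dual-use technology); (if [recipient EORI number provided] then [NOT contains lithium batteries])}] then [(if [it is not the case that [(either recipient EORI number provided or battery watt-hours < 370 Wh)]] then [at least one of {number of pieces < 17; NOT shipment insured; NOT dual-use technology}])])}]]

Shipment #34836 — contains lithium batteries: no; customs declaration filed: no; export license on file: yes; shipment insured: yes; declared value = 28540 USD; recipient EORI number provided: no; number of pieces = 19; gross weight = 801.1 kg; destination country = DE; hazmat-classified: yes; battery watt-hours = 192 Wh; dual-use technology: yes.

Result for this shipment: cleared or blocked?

Cleared

Atomic conditions:
  shipment insured: yes → true
  NOT hazmat-classified: yes → false
  declared value < 4313 USD: 28540 < 4313 is false
  battery watt-hours < 195 Wh: 192 < 195 is true
  export license on file: yes → true
  customs declaration filed: no → false
  number of pieces ≥ 8: 19 ≥ 8 is true
  dual-use technology: yes → true
  destination country = CA: DE == CA is false
  gross weight > 835 kg: 801.1 > 835 is false
  NOT dual-use technology: yes → false
  recipient EORI number provided: no → false
  NOT contains lithium batteries: no → true
  battery watt-hours < 370 Wh: 192 < 370 is true
  number of pieces < 17: 19 < 17 is false
  NOT shipment insured: yes → false
Combine:
[1.1.1.1.1.1] exactly-one(true, false) = true
[1.1.1.1.1] NOT true = false
[1.1.1.1.2] false OR true = true
[1.1.1.1] exactly-one(false, true) = true
[1.1.1.2.4] true → false = false
[1.1.1.2] true AND false AND true AND false = false
[1.1.1] true OR false = true
[1.1.2.1.1] false OR false = false
[1.1.2.1.2] false → true (antecedent false ⇒ implication holds) = true
[1.1.2.1] false AND true = false
[1.1.2.2.1.1] false OR true = true
[1.1.2.2.1] NOT true = false
[1.1.2.2.2] false OR false OR false = false
[1.1.2.2] false → false (antecedent false ⇒ implication holds) = true
[1.1.2] false → true (antecedent false ⇒ implication holds) = true
[1.1] true OR true = true
[1] NOT true = false
[root] NOT false = true
Overall: true → cleared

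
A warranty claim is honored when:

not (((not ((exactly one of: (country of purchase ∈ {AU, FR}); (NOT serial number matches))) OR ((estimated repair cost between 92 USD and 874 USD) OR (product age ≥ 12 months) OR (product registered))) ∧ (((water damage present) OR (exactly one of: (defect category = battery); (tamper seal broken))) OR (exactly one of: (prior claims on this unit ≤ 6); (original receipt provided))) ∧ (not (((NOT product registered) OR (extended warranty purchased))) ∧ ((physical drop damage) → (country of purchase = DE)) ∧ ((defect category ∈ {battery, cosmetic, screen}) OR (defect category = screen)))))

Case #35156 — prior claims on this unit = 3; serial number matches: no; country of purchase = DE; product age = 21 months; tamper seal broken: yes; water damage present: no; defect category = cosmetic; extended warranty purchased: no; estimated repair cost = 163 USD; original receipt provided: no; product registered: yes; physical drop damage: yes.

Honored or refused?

Atomic conditions:
  country of purchase ∈ {AU, FR}: DE is not in the set → false
  NOT serial number matches: no → true
  estimated repair cost between 92 USD and 874 USD: 163 in [92, 874] is true
  product age ≥ 12 months: 21 ≥ 12 is true
  product registered: yes → true
  water damage present: no → false
  defect category = battery: cosmetic == battery is false
  tamper seal broken: yes → true
  prior claims on this unit ≤ 6: 3 ≤ 6 is true
  original receipt provided: no → false
  NOT product registered: yes → false
  extended warranty purchased: no → false
  physical drop damage: yes → true
  country of purchase = DE: DE == DE is true
  defect category ∈ {battery, cosmetic, screen}: cosmetic is in the set → true
  defect category = screen: cosmetic == screen is false
Combine:
[1.1.1.1] exactly-one(false, true) = true
[1.1.1] NOT true = false
[1.1.2] true OR true OR true = true
[1.1] false OR true = true
[1.2.1.2] exactly-one(false, true) = true
[1.2.1] false OR true = true
[1.2.2] exactly-one(true, false) = true
[1.2] true OR true = true
[1.3.1.1] false OR false = false
[1.3.1] NOT false = true
[1.3.2] true → true = true
[1.3.3] true OR false = true
[1.3] true AND true AND true = true
[1] true AND true AND true = true
[root] NOT true = false
Overall: false → refused

Refused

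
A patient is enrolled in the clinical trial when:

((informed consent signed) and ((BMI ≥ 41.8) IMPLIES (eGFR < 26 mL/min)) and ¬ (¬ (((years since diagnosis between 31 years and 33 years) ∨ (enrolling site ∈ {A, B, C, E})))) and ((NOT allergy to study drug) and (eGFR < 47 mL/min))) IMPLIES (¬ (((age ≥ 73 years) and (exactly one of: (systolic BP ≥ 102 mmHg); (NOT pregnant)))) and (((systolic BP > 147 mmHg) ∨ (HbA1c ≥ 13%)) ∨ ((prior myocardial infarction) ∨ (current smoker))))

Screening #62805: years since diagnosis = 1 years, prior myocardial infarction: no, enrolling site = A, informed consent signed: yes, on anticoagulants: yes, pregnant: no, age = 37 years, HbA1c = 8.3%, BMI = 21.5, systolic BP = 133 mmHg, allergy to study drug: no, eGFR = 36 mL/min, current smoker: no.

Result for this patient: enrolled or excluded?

Atomic conditions:
  informed consent signed: yes → true
  BMI ≥ 41.8: 21.5 ≥ 41.8 is false
  eGFR < 26 mL/min: 36 < 26 is false
  years since diagnosis between 31 years and 33 years: 1 in [31, 33] is false
  enrolling site ∈ {A, B, C, E}: A is in the set → true
  NOT allergy to study drug: no → true
  eGFR < 47 mL/min: 36 < 47 is true
  age ≥ 73 years: 37 ≥ 73 is false
  systolic BP ≥ 102 mmHg: 133 ≥ 102 is true
  NOT pregnant: no → true
  systolic BP > 147 mmHg: 133 > 147 is false
  HbA1c ≥ 13%: 8.3 ≥ 13 is false
  prior myocardial infarction: no → false
  current smoker: no → false
Combine:
[1.2] false → false (antecedent false ⇒ implication holds) = true
[1.3.1.1] false OR true = true
[1.3.1] NOT true = false
[1.3] NOT false = true
[1.4] true AND true = true
[1] true AND true AND true AND true = true
[2.1.1.2] exactly-one(true, true) = false
[2.1.1] false AND false = false
[2.1] NOT false = true
[2.2.1] false OR false = false
[2.2.2] false OR false = false
[2.2] false OR false = false
[2] true AND false = false
[root] true → false = false
Overall: false → excluded

Excluded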